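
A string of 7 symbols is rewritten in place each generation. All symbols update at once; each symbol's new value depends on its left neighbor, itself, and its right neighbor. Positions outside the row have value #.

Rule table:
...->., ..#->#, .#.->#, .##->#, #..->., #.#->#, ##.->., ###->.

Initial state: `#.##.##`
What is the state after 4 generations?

generation 1: .##.##.
generation 2: ##.##.#
generation 3: ..##.##
generation 4: .##.##.

.##.##.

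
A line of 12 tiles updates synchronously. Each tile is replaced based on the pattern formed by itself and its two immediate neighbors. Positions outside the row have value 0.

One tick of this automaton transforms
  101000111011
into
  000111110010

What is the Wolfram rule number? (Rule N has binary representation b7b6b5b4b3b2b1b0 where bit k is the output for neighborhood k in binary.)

155

position 7: 111 → 1  (bit 7 = 1)
position 8: 110 → 0  (bit 6 = 0)
position 1: 101 → 0  (bit 5 = 0)
position 3: 100 → 1  (bit 4 = 1)
position 6: 011 → 1  (bit 3 = 1)
position 0: 010 → 0  (bit 2 = 0)
position 5: 001 → 1  (bit 1 = 1)
position 4: 000 → 1  (bit 0 = 1)
bits b7..b0 = 10011011 = 155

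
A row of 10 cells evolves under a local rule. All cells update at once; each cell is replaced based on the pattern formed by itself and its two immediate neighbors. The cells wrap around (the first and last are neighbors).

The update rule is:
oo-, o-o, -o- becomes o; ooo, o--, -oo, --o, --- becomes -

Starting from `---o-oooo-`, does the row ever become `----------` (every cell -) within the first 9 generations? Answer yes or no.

generation 1: ---oo---o-
generation 2: ----o---o-
generation 3: ----o---o-  (fixed point — unchanged through generation 9)
generation 9 is ----o---o-, still not uniform -

no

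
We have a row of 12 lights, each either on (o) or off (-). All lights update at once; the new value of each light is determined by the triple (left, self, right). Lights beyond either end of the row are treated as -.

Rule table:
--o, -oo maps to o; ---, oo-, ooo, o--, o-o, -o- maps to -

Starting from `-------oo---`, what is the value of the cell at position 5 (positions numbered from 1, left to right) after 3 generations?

------oo----
-----oo-----
----oo------
position 5 holds o

o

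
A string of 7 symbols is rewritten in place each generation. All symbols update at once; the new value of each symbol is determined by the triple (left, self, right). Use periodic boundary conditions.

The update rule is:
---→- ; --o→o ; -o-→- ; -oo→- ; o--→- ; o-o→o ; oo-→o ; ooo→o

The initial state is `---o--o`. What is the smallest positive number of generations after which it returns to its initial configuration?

--o--o-
-o--o--
o--o---
--o---o
-o---o-
o---o--
---o--o

7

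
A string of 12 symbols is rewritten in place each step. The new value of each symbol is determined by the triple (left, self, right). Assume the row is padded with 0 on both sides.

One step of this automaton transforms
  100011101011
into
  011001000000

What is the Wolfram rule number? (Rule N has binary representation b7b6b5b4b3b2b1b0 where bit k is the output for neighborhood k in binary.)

position 5: 111 → 1  (bit 7 = 1)
position 6: 110 → 0  (bit 6 = 0)
position 7: 101 → 0  (bit 5 = 0)
position 1: 100 → 1  (bit 4 = 1)
position 4: 011 → 0  (bit 3 = 0)
position 0: 010 → 0  (bit 2 = 0)
position 3: 001 → 0  (bit 1 = 0)
position 2: 000 → 1  (bit 0 = 1)
bits b7..b0 = 10010001 = 145

145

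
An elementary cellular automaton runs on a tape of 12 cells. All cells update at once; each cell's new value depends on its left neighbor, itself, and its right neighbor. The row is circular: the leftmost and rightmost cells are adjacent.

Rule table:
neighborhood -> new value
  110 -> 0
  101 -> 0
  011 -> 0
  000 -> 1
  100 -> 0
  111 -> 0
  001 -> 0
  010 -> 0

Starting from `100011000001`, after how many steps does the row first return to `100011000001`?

001000011100
100011000001

2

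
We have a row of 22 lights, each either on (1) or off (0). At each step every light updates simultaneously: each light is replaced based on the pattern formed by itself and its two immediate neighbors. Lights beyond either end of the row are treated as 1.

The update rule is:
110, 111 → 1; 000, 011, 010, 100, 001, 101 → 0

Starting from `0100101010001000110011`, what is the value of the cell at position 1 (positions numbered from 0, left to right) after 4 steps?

0000000000000000010001
0000000000000000000000
0000000000000000000000  (fixed point — unchanged through step 4)
position 1 holds 0

0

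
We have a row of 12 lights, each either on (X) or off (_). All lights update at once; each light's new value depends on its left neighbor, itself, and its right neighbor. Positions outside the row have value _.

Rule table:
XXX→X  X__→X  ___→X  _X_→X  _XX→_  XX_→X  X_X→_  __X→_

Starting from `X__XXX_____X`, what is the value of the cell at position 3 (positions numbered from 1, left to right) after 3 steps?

X

XX__XXXXXX_X
_XX__XXXXX_X
__XX__XXXX_X
position 3 holds X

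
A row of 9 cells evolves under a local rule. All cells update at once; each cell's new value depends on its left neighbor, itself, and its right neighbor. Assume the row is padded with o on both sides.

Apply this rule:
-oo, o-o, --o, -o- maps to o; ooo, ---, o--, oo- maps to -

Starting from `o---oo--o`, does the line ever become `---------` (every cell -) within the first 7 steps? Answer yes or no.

step 1: ---oo--oo
step 2: --oo--oo-
step 3: -oo--oo-o
step 4: oo--oo-oo
step 5: ---oo-oo-
step 6: --oo-oo-o
step 7: -oo-oo-oo
step 7 is -oo-oo-oo, still not uniform -

no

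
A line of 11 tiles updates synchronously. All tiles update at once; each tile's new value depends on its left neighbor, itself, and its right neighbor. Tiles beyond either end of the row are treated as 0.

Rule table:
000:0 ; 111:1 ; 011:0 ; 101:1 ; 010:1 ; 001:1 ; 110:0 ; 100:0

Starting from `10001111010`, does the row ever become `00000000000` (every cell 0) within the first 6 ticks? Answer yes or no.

no

10010110110
10111001000
11010011000
00110100000
01001100000
11010000000
tick 6 is 11010000000, still not uniform 0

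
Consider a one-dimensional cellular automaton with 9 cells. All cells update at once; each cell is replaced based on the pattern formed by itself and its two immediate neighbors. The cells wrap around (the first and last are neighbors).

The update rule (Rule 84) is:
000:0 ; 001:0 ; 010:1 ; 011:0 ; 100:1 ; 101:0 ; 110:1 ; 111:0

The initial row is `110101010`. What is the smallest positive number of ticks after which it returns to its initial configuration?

010101010
010101011
010101001
010101101
010100101
010110101
010010101
011010101
001010101
101010101
101010100
101010110
101010010
101011010
101001010
101101010
100101010
110101010

18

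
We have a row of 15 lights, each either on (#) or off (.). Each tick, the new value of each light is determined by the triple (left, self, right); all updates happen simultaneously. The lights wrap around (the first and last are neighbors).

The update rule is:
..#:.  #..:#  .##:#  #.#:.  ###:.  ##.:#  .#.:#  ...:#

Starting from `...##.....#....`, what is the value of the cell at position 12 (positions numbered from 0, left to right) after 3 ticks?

tick 1: ##.######.#####
tick 2: .#.#....#.#....
tick 3: .#.####.#.#####
position 12 holds #

#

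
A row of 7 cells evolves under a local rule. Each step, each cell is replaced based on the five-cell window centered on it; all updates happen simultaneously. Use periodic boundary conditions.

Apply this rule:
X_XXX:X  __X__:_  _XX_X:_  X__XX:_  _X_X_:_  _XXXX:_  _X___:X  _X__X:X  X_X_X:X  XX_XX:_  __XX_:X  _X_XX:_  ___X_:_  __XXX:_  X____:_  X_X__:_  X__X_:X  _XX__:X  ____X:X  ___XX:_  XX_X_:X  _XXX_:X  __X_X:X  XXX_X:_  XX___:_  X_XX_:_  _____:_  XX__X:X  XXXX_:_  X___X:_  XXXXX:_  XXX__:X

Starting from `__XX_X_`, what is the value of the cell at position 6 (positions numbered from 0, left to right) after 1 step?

X

step 1: __X_X_X
position 6 holds X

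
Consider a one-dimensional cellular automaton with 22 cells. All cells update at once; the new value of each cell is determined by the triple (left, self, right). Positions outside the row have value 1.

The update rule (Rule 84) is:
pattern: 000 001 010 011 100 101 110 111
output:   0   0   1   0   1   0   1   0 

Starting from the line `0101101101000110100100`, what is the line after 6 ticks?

1101001100100100101010

0100100101100010110110
0110110100110010010010
0010010110011011011010
1011010011001001001010
1001011001101101101010
1101001100100100101010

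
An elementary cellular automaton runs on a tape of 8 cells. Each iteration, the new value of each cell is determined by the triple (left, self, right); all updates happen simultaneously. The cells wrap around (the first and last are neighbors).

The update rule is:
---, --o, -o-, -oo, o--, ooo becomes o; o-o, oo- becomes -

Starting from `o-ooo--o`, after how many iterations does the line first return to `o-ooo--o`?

--oo-ooo
ooo--oo-
oo-ooo--
o--oo-oo
-ooo--oo
-oo-ooo-
oo--oo-o
o-ooo--o

8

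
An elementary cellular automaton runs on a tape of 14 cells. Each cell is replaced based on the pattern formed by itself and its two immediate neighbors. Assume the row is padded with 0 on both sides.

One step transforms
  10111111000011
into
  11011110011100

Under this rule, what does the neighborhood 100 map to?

0

At position 8 the neighborhood is 100; the next row has 0 there.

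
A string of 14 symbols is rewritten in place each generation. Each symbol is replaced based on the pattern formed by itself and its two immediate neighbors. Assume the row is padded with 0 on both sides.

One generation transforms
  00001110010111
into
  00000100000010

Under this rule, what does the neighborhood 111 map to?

At position 5 the neighborhood is 111; the next row has 1 there.

1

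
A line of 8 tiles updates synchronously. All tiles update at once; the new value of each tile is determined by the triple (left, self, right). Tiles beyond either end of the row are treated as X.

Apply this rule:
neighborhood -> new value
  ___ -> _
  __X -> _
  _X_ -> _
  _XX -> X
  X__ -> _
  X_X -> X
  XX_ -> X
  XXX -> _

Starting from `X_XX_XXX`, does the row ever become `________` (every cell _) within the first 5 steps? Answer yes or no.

yes

XXXXXX__
_____X__
________
all cells are _ at step 3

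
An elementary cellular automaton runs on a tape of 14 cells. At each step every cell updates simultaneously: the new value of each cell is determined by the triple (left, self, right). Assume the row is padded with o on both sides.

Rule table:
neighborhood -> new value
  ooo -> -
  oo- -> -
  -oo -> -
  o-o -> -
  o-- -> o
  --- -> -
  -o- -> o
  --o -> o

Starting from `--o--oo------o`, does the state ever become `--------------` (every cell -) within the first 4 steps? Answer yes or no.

step 1: ooooo--o----o-
step 2: -----oooo--oo-
step 3: o---o----oo---
step 4: -o-ooo--o--o-o
step 4 is -o-ooo--o--o-o, still not uniform -

no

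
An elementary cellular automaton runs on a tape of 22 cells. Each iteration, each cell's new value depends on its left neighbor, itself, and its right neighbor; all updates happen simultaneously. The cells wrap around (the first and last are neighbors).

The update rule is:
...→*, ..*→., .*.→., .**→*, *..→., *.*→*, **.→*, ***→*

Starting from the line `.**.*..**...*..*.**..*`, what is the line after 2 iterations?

****...**.*.....***...
****.*.***..***.***.*.

****.*.***..***.***.*.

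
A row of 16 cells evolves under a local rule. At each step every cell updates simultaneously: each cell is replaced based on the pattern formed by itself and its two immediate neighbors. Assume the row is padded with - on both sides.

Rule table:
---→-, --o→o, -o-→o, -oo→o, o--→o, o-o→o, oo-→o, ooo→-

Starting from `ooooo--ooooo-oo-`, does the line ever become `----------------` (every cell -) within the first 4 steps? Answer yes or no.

no

o---oooo---ooooo
oo-oo--oo-oo---o
ooooooooooooo-oo
o-----------oooo
step 4 is o-----------oooo, still not uniform -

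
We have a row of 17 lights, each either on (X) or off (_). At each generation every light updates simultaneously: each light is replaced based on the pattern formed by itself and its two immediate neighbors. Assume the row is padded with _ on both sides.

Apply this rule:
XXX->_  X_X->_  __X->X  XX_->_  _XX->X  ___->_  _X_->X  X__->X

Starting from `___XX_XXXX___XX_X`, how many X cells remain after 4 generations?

12

__XX__X___X_XX__X
_XX_XXXX_XX_X_XXX
XX__X____X__X_X__
X_XXXX__XXXXX_XX_
count of X: 12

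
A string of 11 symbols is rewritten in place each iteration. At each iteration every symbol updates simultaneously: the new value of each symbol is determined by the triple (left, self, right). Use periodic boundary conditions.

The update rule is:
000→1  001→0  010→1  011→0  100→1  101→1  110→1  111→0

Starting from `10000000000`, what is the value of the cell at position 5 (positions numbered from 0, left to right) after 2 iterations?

11111111110
00000000011
position 5 holds 0

0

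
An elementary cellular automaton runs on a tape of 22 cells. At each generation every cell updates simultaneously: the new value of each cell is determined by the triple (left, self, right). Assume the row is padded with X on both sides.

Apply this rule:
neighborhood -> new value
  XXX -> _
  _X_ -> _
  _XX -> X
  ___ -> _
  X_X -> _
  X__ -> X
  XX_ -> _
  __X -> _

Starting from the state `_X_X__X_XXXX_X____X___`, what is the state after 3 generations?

_X____X___X_____X_____

____X___X_____X____X__
X____X___X_____X____X_
_X____X___X_____X_____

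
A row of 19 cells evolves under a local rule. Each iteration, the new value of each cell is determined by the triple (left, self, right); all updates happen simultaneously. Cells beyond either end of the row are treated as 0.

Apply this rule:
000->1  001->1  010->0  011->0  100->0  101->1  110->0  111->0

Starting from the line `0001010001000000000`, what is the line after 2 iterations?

1110100110011111111
0001001000100000000

0001001000100000000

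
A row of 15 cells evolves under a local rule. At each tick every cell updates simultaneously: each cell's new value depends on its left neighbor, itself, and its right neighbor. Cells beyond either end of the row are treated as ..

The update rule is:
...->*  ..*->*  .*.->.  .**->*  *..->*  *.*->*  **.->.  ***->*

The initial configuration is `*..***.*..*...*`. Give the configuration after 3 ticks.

.****.*.**.***.
****.*.**.***.*
***.*.**.***.*.

***.*.**.***.*.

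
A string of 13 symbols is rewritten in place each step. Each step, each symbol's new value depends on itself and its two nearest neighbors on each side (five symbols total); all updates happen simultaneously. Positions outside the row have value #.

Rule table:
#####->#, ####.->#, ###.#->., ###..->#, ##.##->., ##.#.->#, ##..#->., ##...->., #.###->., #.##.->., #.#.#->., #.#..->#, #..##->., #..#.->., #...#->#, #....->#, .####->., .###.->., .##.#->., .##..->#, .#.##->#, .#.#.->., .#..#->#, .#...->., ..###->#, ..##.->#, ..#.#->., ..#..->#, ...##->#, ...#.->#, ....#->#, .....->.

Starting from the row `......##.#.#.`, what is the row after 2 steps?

###.#..##.###

.#..###.#...#
###.#..##.###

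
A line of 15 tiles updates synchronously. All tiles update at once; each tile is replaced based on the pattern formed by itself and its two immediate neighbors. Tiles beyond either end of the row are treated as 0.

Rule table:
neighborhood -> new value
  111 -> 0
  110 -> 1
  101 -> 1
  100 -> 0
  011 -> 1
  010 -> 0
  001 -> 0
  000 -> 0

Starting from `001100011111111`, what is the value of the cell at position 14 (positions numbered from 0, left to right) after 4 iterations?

iteration 1: 001100010000001
iteration 2: 001100000000000
iteration 3: 001100000000000  (fixed point — unchanged through iteration 4)
position 14 holds 0

0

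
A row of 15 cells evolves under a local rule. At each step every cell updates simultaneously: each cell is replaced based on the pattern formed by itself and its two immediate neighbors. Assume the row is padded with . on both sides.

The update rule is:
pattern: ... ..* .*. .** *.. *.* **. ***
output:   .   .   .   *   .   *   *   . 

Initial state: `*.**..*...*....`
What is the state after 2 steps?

.*.*...........

.***...........
.*.*...........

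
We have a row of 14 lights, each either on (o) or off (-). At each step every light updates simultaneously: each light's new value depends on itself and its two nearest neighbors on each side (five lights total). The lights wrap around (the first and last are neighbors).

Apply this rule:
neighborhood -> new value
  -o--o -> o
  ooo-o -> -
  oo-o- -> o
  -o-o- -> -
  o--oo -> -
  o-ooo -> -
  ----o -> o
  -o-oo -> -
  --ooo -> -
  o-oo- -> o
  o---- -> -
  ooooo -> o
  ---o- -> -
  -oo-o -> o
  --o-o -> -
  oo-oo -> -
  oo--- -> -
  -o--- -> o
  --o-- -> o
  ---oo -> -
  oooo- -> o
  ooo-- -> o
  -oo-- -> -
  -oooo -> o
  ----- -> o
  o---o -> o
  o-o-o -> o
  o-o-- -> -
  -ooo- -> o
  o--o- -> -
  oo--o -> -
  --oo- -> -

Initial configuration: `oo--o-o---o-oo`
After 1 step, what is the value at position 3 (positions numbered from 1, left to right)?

step 1: oo-----oo----o
position 3 holds -

-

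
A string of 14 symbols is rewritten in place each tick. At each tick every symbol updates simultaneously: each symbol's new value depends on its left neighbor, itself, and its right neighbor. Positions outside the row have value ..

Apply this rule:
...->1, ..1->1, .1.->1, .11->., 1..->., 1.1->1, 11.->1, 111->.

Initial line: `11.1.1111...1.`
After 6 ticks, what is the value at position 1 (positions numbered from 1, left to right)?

tick 1: .1111...1.111.
tick 2: 1...1.1111..1.
tick 3: 1.1111...1.11.
tick 4: 11...1.1111.1.
tick 5: .1.1111...111.
tick 6: 111...1.11..1.
position 1 holds 1

1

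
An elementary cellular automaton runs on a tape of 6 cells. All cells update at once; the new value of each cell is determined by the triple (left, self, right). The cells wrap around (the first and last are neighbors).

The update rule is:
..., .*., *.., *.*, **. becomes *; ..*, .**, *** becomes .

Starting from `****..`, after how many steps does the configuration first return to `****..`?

step 1: ...**.
step 2: **..**
step 3: .**...
step 4: ..****
step 5: *....*
step 6: ****..

6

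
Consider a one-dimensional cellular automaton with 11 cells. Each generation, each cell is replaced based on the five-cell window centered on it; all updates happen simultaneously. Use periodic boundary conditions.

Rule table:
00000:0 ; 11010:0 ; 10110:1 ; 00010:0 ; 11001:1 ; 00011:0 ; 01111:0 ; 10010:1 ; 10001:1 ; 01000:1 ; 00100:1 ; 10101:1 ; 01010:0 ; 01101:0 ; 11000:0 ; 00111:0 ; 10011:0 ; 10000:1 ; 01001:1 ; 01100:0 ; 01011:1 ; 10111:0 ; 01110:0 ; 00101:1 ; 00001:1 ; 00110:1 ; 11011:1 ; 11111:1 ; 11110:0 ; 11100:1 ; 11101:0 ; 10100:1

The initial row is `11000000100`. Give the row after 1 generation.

10010010110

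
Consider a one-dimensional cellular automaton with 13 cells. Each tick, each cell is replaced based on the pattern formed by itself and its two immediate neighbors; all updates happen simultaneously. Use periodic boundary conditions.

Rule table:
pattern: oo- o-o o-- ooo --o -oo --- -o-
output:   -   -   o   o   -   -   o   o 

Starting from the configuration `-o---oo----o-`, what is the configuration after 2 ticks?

-ooo---ooo-oo
--o-oo--o----

--o-oo--o----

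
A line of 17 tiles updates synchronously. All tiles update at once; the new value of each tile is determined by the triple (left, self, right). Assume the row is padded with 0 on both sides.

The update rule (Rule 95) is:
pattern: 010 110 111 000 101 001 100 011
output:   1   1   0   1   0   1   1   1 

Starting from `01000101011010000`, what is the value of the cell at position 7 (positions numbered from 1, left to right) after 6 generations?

0

11111101011011111
10000101011010001
11111101011011111  (repeats generation 1; period 2)
generation 6: 10000101011010001
position 7 holds 0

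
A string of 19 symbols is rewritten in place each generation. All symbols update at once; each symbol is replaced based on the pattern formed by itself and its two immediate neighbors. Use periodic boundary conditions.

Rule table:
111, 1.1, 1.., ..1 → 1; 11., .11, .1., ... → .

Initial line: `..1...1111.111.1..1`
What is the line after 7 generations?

11.1.1.11.1.1.1.11.
..1.1.1..1.1.1.1..1
11.1.1.11.1.1.1.11.  (repeats generation 1; period 2)
generation 7: 11.1.1.11.1.1.1.11.

11.1.1.11.1.1.1.11.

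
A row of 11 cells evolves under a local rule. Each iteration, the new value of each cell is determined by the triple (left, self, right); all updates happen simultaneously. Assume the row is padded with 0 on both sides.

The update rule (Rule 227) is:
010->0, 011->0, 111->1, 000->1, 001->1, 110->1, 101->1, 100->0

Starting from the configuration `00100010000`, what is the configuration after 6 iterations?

11001100111
01010101011
10101010101
01010101010
10101010100
01010101001

01010101001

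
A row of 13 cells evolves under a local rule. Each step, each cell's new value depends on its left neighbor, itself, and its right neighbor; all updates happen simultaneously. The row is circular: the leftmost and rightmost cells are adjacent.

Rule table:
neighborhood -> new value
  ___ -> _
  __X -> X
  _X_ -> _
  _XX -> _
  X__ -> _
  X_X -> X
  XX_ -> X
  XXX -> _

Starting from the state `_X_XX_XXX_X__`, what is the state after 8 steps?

_X_X__X_X_X_X

X_X_XX__XX___
_X_X_X_X_X__X
X_X_X_X_X__X_
_X_X_X_X__X_X
X_X_X_X__X_X_
_X_X_X__X_X_X
X_X_X__X_X_X_
_X_X__X_X_X_X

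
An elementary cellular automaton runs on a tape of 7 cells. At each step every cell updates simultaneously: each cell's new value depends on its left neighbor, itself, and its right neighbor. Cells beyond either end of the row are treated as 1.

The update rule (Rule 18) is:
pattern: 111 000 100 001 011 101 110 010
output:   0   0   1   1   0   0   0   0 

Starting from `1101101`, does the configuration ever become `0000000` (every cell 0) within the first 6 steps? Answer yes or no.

step 1: 0000000
all cells are 0 at step 1

yes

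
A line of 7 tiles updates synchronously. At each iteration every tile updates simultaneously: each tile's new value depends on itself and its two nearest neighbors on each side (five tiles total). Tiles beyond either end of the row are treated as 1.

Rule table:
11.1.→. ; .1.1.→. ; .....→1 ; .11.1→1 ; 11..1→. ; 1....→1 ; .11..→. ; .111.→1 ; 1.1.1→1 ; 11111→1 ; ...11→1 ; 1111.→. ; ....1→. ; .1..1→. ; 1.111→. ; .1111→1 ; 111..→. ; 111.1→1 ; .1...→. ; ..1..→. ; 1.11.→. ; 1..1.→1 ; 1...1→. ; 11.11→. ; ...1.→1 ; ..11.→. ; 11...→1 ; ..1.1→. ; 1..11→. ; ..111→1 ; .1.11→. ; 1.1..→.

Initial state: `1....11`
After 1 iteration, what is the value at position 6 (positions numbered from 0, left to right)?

1

iteration 1: .11.111
position 6 holds 1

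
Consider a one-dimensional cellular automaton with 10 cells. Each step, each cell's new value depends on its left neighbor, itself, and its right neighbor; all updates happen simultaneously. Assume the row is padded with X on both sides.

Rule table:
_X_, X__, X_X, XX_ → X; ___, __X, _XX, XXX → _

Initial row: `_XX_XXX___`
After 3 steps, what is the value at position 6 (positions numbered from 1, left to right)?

X_XX__XX__
XX_XX__XX_
_XX_XX__XX
position 6 holds X

X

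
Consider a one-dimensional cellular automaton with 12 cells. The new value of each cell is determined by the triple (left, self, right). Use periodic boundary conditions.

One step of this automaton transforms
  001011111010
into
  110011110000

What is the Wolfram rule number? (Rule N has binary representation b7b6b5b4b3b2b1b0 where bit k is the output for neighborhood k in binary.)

position 5: 111 → 1  (bit 7 = 1)
position 8: 110 → 0  (bit 6 = 0)
position 3: 101 → 0  (bit 5 = 0)
position 11: 100 → 0  (bit 4 = 0)
position 4: 011 → 1  (bit 3 = 1)
position 2: 010 → 0  (bit 2 = 0)
position 1: 001 → 1  (bit 1 = 1)
position 0: 000 → 1  (bit 0 = 1)
bits b7..b0 = 10001011 = 139

139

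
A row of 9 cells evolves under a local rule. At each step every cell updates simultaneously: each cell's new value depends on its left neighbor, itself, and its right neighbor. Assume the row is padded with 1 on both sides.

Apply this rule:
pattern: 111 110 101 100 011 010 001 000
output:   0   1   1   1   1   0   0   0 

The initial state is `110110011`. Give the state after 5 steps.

000110100

011111010
110001101
011001111
111101000
000110100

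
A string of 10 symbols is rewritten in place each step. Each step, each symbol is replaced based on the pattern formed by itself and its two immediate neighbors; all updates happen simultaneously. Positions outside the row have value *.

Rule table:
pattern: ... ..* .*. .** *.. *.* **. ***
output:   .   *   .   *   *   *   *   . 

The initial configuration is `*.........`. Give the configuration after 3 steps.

****...**.

**.......*
.**.....**
****...**.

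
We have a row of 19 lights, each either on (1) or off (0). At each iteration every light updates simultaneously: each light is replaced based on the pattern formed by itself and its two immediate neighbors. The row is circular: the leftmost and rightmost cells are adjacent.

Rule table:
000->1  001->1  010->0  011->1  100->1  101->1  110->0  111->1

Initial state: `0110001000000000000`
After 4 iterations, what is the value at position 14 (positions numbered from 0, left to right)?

1

iteration 1: 1101110111111111111
iteration 2: 1011101111111111111
iteration 3: 0111011111111111111
iteration 4: 1110111111111111110
position 14 holds 1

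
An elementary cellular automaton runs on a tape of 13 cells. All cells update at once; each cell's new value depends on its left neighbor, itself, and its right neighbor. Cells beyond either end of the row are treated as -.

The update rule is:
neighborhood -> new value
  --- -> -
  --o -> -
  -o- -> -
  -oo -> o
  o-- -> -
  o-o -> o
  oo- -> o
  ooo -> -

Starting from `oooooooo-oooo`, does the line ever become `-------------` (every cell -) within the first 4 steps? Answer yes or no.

yes

step 1: o------ooo--o
step 2: -------o-o---
step 3: --------o----
step 4: -------------
all cells are - at step 4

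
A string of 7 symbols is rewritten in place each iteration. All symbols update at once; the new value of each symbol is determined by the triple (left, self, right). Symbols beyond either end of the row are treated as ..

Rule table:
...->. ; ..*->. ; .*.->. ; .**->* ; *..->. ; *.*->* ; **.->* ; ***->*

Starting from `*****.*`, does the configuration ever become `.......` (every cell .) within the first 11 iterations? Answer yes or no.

no

******.
******.  (fixed point — unchanged through iteration 11)
iteration 11 is ******., still not uniform .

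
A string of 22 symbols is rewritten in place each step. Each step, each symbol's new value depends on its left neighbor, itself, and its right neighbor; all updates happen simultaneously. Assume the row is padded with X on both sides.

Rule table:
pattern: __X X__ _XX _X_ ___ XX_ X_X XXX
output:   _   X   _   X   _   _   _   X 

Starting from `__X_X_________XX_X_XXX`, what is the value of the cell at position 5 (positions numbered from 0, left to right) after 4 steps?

X_X_XX___________X__XX
__X___X__________XX__X
X_XX__XX___________X__
____X___X__________XX_
position 5 holds _

_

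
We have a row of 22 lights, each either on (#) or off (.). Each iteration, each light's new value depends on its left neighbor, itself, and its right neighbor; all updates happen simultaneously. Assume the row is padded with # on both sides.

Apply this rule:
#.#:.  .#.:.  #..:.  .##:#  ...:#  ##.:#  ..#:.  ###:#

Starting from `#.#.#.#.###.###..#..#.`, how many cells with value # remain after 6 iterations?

#.......###.###.......
#.#####.###.###.#####.
#.#####.###.###.#####.  (fixed point — unchanged through iteration 6)
count of #: 17

17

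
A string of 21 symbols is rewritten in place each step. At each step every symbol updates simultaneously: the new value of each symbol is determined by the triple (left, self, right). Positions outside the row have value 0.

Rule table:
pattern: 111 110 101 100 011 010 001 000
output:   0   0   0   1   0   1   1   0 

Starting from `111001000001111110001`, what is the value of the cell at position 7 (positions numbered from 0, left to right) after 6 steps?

000111100010000001011
001000010111000011000
011100110000100100100
100011001001111111110
110100111110000000001
000111000001000000011
position 7 holds 0

0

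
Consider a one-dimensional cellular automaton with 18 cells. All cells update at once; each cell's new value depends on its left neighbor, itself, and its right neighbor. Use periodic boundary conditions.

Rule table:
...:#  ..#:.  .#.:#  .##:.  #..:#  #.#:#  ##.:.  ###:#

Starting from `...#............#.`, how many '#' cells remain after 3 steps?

14

step 1: ##.############.##
step 2: #.#.##########.#.#
step 3: .###.########.###.
count of #: 14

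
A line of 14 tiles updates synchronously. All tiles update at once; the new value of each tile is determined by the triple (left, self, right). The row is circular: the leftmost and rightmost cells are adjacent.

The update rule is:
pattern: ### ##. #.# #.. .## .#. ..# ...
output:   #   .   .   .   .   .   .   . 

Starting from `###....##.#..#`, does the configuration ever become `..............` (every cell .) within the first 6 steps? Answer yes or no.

step 1: ##............
step 2: ..............
all cells are . at step 2

yes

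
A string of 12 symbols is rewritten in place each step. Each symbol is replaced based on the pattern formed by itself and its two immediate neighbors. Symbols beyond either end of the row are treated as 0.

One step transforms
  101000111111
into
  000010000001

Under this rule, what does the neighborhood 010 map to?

At position 0 the neighborhood is 010; the next row has 0 there.

0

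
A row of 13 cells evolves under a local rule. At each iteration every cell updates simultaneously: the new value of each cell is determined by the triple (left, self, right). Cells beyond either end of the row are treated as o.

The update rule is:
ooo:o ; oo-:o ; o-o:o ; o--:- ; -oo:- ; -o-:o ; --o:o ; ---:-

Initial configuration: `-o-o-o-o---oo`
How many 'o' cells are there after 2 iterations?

11

iteration 1: oooooooo--o-o
iteration 2: oooooooo-ooo-
count of o: 11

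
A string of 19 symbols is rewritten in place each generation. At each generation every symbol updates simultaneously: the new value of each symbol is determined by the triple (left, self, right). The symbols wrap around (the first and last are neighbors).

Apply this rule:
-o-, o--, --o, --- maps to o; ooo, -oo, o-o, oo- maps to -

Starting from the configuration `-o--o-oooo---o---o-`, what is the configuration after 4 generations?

ooooo-----ooooooooo
-----ooooo---------
ooooo-----ooooooooo  (repeats generation 1; period 2)
generation 4: -----ooooo---------

-----ooooo---------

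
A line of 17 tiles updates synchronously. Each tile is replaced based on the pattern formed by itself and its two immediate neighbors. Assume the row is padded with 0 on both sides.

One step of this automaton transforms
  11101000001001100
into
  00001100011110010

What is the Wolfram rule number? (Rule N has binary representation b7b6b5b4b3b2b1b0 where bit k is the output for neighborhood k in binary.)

22

position 1: 111 → 0  (bit 7 = 0)
position 2: 110 → 0  (bit 6 = 0)
position 3: 101 → 0  (bit 5 = 0)
position 5: 100 → 1  (bit 4 = 1)
position 0: 011 → 0  (bit 3 = 0)
position 4: 010 → 1  (bit 2 = 1)
position 9: 001 → 1  (bit 1 = 1)
position 6: 000 → 0  (bit 0 = 0)
bits b7..b0 = 00010110 = 22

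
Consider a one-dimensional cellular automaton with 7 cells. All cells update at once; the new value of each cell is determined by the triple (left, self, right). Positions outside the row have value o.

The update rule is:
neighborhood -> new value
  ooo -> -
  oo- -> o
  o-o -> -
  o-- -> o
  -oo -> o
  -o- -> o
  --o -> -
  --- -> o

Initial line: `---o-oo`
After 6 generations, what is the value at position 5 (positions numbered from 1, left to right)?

oo-o-o-
-o-o-o-
-o-o-o-  (fixed point — unchanged through generation 6)
position 5 holds -

-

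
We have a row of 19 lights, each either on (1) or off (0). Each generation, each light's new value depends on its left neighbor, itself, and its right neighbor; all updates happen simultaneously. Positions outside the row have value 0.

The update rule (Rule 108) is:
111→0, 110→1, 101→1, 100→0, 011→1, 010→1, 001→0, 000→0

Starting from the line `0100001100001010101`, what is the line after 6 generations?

0100001100001000001

0100001100001111111
0100001100001000001
0100001100001000001  (fixed point — unchanged through generation 6)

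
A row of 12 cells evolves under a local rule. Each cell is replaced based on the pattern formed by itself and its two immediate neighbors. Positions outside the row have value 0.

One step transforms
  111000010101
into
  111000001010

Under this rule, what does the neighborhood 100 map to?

At position 3 the neighborhood is 100; the next row has 0 there.

0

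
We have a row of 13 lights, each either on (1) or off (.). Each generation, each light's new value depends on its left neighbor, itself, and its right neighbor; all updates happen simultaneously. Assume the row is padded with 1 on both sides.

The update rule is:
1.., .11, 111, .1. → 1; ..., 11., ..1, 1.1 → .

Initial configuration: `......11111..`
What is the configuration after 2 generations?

.1....111..1.

1.....1111.1.
.1....111..1.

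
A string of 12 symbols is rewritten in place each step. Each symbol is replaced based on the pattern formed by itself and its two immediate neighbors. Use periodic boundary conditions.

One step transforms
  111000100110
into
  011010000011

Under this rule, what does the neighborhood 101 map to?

1

At position 11 the neighborhood is 101; the next row has 1 there.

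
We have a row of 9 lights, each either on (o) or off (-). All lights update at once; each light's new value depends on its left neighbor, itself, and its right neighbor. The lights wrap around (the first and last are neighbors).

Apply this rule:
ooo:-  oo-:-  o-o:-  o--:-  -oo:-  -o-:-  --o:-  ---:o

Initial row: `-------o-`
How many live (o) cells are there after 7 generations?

oooooo---
-------o-  (repeats generation 0; period 2)
generation 7: oooooo---
count of o: 6

6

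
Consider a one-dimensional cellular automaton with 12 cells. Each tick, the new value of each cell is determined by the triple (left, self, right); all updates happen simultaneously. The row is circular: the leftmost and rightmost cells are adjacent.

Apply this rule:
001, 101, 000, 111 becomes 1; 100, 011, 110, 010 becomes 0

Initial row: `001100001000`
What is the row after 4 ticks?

110010010100

110001110011
100110100101
001001001010
110010010100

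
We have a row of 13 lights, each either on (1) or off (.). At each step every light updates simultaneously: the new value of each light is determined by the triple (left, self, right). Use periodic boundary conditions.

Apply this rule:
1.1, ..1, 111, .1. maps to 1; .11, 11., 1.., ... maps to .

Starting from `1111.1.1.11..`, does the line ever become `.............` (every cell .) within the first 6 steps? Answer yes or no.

no

.11.11111...1
1..1.111...11
..111.1...1.1
.1.1.11..1111
11111...1.11.
.111...111..1
step 6 is .111...111..1, still not uniform .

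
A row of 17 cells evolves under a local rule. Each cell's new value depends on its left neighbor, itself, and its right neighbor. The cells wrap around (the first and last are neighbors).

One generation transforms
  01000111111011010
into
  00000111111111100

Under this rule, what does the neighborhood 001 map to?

At position 0 the neighborhood is 001; the next row has 0 there.

0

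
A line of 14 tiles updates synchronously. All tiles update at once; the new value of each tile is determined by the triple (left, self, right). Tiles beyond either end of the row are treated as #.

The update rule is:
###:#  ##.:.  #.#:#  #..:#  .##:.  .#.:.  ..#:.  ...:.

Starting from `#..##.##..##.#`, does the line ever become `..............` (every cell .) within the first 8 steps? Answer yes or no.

step 1: .#...#..#...#.
step 2: #.#...#..#...#
step 3: .#.#...#..#...
step 4: #.#.#...#..#..
step 5: .#.#.#...#..#.
step 6: #.#.#.#...#..#
step 7: .#.#.#.#...#..
step 8: #.#.#.#.#...#.
step 8 is #.#.#.#.#...#., still not uniform .

no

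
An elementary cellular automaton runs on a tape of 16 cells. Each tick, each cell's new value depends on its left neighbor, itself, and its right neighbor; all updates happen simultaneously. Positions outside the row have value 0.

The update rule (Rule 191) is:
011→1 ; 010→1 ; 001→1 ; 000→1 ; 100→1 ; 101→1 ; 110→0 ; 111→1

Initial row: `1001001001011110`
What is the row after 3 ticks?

1111111111110110

tick 1: 1111111111111101
tick 2: 1111111111111011
tick 3: 1111111111110110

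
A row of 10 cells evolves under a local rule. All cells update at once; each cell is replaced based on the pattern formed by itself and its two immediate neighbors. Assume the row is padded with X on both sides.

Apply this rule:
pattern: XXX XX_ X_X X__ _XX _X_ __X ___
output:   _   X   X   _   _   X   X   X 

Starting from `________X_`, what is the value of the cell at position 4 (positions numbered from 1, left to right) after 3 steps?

_XXXXXXXXX
X_________
X_XXXXXXXX
position 4 holds X

X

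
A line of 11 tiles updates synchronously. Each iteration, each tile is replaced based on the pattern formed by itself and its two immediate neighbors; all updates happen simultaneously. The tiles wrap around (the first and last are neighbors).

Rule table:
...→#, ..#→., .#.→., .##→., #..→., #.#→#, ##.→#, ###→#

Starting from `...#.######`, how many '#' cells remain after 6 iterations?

4

.#..#.#####
#....#.####
#.##..#.###
##.#...#.##
###..#..#.#
###......#.
count of #: 4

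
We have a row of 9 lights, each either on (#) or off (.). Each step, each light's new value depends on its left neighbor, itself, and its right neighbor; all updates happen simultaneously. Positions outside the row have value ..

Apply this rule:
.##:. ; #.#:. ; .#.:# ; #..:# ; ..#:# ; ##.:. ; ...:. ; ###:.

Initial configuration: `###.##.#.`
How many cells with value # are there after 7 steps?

step 1: .......##
step 2: ......#..
step 3: .....###.
step 4: ....#...#
step 5: ...###.##
step 6: ..#......
step 7: .###.....
count of #: 3

3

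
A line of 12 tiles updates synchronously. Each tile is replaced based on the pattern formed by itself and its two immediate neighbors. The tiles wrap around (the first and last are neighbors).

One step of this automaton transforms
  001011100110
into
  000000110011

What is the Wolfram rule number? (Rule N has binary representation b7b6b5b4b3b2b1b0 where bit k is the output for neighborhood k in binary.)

position 5: 111 → 0  (bit 7 = 0)
position 6: 110 → 1  (bit 6 = 1)
position 3: 101 → 0  (bit 5 = 0)
position 7: 100 → 1  (bit 4 = 1)
position 4: 011 → 0  (bit 3 = 0)
position 2: 010 → 0  (bit 2 = 0)
position 1: 001 → 0  (bit 1 = 0)
position 0: 000 → 0  (bit 0 = 0)
bits b7..b0 = 01010000 = 80

80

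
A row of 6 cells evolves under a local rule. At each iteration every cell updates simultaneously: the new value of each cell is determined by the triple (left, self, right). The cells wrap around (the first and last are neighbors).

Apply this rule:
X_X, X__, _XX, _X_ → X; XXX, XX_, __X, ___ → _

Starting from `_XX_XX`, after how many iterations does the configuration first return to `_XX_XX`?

XX_XX_
X_XX_X
_XX_XX

3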